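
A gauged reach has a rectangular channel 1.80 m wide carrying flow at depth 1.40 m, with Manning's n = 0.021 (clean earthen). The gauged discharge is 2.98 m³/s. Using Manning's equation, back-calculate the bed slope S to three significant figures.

0.00138

A = b·y = 1.80 × 1.40 = 2.520 m²
P = b + 2y = 1.80 + 2×1.40 = 4.600 m
R = A/P = 2.520/4.600 = 0.5478 m
S = (Q·n / (1·A·R^(2/3)))² = (2.98×0.021 / (1×2.520×0.6695))² = 0.001376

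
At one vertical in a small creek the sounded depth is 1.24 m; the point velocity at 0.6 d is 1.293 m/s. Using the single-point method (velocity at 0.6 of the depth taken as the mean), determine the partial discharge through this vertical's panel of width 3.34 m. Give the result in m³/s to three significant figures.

v̄ = v₀.₆ = 1.293 m/s
q = v̄ × d × w = 1.293 × 1.24 × 3.34 = 5.355 m³/s

5.36 m³/s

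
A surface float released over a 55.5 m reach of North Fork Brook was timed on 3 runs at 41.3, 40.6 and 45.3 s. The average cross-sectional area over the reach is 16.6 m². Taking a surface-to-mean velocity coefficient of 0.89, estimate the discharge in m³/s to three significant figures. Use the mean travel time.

t̄ = (41.3 + 40.6 + 45.3) / 3 = 42.4 s
v_surface = L / t̄ = 55.5 / 42.4 = 1.309 m/s
v_mean = 0.89 × 1.309 = 1.165 m/s
Q = A × v_mean = 16.6 × 1.165 = 19.34 m³/s

19.3 m³/s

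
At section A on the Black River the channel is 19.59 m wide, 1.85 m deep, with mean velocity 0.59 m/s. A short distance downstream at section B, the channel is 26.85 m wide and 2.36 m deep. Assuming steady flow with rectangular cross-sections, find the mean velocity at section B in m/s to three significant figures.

Q = A₁V₁ = (19.59×1.85) × 0.59 = 21.38 m³/s
A₂ = 26.85 × 2.36 = 63.37 m²
V₂ = Q/A₂ = 21.38/63.37 = 0.3374 m/s

0.337 m/s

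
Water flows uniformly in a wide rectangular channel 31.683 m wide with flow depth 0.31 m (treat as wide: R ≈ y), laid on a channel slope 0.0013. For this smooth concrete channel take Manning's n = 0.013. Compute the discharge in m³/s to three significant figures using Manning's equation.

A = b·y = 31.683 × 0.31 = 9.822 m²
Wide channel: R ≈ y = 0.31 m
Q = (1/n)·A·R^(2/3)·S^(1/2) = (1/0.013) × 9.822 × 0.3100^(2/3) × 0.0013^(1/2) = 12.48 m³/s

12.5 m³/s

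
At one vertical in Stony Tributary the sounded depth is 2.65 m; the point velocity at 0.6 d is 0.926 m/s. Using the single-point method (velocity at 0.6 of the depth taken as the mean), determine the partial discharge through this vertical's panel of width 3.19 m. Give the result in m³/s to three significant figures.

7.83 m³/s

v̄ = v₀.₆ = 0.926 m/s
q = v̄ × d × w = 0.9260 × 2.65 × 3.19 = 7.828 m³/s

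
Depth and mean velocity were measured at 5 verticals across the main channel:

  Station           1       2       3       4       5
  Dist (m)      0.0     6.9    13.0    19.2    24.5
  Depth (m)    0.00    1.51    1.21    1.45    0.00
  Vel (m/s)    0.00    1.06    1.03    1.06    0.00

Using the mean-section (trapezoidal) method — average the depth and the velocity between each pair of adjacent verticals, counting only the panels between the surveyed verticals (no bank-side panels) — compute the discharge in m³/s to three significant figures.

Panel 1-2: Δb = 6.9 m, d̄ = (0.00+1.51)/2 = 0.755, v̄ = (0.00+1.06)/2 = 0.53 → q = 6.9×0.755×0.53 = 2.761 m³/s
Panel 2-3: Δb = 6.1 m, d̄ = (1.51+1.21)/2 = 1.36, v̄ = (1.06+1.03)/2 = 1.045 → q = 6.1×1.36×1.045 = 8.669 m³/s
Panel 3-4: Δb = 6.2 m, d̄ = (1.21+1.45)/2 = 1.33, v̄ = (1.03+1.06)/2 = 1.045 → q = 6.2×1.33×1.045 = 8.617 m³/s
Panel 4-5: Δb = 5.3 m, d̄ = (1.45+0.00)/2 = 0.725, v̄ = (1.06+0.00)/2 = 0.53 → q = 5.3×0.725×0.53 = 2.037 m³/s
Q = Σ q = 22.08 m³/s

22.1 m³/s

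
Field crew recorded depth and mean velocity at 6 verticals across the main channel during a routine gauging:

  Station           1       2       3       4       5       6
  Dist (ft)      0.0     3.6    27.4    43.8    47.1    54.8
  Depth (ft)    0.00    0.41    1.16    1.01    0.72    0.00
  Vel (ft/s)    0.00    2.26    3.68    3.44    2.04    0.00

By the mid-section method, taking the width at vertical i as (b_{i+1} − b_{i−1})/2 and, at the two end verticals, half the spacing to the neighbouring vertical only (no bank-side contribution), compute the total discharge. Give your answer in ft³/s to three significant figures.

w_2 = (27.4 − 0.0)/2 = 13.7 ft; q_2 = 2.26 × 0.41 × 13.7 = 12.69 ft³/s
w_3 = (43.8 − 3.6)/2 = 20.1 ft; q_3 = 3.68 × 1.16 × 20.1 = 85.80 ft³/s
w_4 = (47.1 − 27.4)/2 = 9.85 ft; q_4 = 3.44 × 1.01 × 9.85 = 34.22 ft³/s
w_5 = (54.8 − 43.8)/2 = 5.5 ft; q_5 = 2.04 × 0.72 × 5.5 = 8.078 ft³/s
Stations 1, 6 contribute zero (depth or velocity is 0).
Q = Σ qᵢ = 140.8 ft³/s

141 ft³/s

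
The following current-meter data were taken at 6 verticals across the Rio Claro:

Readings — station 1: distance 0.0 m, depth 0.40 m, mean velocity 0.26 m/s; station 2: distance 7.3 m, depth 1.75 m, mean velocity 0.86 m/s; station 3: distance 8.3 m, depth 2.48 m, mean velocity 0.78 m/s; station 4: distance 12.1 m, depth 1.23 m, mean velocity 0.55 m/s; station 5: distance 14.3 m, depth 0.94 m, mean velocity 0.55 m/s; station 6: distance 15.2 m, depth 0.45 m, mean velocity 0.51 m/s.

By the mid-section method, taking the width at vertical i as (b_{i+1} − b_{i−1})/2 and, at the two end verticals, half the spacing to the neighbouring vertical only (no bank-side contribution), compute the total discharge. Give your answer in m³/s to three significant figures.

w_1 = (7.3 − 0.0)/2 = 3.65 m; q_1 = 0.26 × 0.40 × 3.65 = 0.3796 m³/s
w_2 = (8.3 − 0.0)/2 = 4.15 m; q_2 = 0.86 × 1.75 × 4.15 = 6.246 m³/s
w_3 = (12.1 − 7.3)/2 = 2.4 m; q_3 = 0.78 × 2.48 × 2.4 = 4.643 m³/s
w_4 = (14.3 − 8.3)/2 = 3 m; q_4 = 0.55 × 1.23 × 3 = 2.030 m³/s
w_5 = (15.2 − 12.1)/2 = 1.55 m; q_5 = 0.55 × 0.94 × 1.55 = 0.8014 m³/s
w_6 = (15.2 − 14.3)/2 = 0.45 m; q_6 = 0.51 × 0.45 × 0.45 = 0.1033 m³/s
Q = Σ qᵢ = 14.20 m³/s

14.2 m³/s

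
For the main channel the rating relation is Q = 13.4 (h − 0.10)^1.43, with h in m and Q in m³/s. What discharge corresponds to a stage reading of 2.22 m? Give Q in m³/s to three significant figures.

39.2 m³/s

Q = 13.4 × (2.22 − 0.10)^1.43 = 13.4 × 2.12^1.43 = 39.24 m³/s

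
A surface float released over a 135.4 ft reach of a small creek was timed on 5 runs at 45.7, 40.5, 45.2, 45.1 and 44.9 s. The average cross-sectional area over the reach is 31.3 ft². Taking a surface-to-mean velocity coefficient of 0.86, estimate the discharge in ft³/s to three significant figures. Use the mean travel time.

t̄ = (45.7 + 40.5 + 45.2 + 45.1 + 44.9) / 5 = 44.28 s
v_surface = L / t̄ = 135.4 / 44.28 = 3.058 ft/s
v_mean = 0.86 × 3.058 = 2.630 ft/s
Q = A × v_mean = 31.3 × 2.630 = 82.31 ft³/s

82.3 ft³/s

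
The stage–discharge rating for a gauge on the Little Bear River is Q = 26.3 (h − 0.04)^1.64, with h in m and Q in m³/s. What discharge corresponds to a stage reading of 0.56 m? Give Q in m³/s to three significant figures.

Q = 26.3 × (0.56 − 0.04)^1.64 = 26.3 × 0.52^1.64 = 8.999 m³/s

9.00 m³/s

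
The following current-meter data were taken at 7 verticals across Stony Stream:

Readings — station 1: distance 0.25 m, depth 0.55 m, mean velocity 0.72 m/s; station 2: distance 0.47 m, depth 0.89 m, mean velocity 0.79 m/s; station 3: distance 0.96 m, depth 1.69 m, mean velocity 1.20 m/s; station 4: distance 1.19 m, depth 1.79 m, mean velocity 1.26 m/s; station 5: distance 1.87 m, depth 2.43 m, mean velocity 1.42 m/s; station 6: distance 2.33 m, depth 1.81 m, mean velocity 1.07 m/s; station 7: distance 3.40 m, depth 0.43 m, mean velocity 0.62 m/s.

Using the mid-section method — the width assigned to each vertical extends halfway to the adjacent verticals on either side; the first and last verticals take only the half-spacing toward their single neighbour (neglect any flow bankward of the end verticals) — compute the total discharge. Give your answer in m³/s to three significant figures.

5.64 m³/s

w_1 = (0.47 − 0.25)/2 = 0.11 m; q_1 = 0.72 × 0.55 × 0.11 = 0.04356 m³/s
w_2 = (0.96 − 0.25)/2 = 0.355 m; q_2 = 0.79 × 0.89 × 0.355 = 0.2496 m³/s
w_3 = (1.19 − 0.47)/2 = 0.36 m; q_3 = 1.20 × 1.69 × 0.36 = 0.7301 m³/s
w_4 = (1.87 − 0.96)/2 = 0.455 m; q_4 = 1.26 × 1.79 × 0.455 = 1.026 m³/s
w_5 = (2.33 − 1.19)/2 = 0.57 m; q_5 = 1.42 × 2.43 × 0.57 = 1.967 m³/s
w_6 = (3.40 − 1.87)/2 = 0.765 m; q_6 = 1.07 × 1.81 × 0.765 = 1.482 m³/s
w_7 = (3.40 − 2.33)/2 = 0.535 m; q_7 = 0.62 × 0.43 × 0.535 = 0.1426 m³/s
Q = Σ qᵢ = 5.640 m³/s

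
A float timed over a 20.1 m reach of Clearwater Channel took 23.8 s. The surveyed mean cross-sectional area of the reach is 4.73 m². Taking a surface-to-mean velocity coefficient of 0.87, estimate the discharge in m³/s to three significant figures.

3.48 m³/s

v_surface = L / t̄ = 20.1 / 23.8 = 0.8445 m/s
v_mean = 0.87 × 0.8445 = 0.7347 m/s
Q = A × v_mean = 4.73 × 0.7347 = 3.475 m³/s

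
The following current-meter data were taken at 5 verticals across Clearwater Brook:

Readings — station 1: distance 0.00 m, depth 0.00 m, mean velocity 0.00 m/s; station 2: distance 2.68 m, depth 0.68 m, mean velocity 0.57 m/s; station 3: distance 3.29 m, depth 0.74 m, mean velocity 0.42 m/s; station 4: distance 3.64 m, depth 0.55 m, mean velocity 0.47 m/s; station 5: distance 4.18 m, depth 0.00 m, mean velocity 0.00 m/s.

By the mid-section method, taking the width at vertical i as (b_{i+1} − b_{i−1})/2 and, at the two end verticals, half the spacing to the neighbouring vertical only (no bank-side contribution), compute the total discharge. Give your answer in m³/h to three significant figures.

3250 m³/h

w_2 = (3.29 − 0.00)/2 = 1.645 m; q_2 = 0.57 × 0.68 × 1.645 = 0.6376 m³/s
w_3 = (3.64 − 2.68)/2 = 0.48 m; q_3 = 0.42 × 0.74 × 0.48 = 0.1492 m³/s
w_4 = (4.18 − 3.29)/2 = 0.445 m; q_4 = 0.47 × 0.55 × 0.445 = 0.1150 m³/s
Stations 1, 5 contribute zero (depth or velocity is 0).
Q = Σ qᵢ = 0.9018 m³/s
= 0.9018 × 3600 = 3247 m³/h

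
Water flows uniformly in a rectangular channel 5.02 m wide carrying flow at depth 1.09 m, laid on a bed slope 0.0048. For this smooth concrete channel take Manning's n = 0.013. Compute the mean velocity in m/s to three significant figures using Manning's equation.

4.44 m/s

A = b·y = 5.02 × 1.09 = 5.472 m²
P = b + 2y = 5.02 + 2×1.09 = 7.200 m
R = A/P = 5.472/7.200 = 0.7600 m
Q = (1/n)·A·R^(2/3)·S^(1/2) = (1/0.013) × 5.472 × 0.7600^(2/3) × 0.0048^(1/2) = 24.29 m³/s
V = Q/A = 24.29/5.472 = 4.438 m/s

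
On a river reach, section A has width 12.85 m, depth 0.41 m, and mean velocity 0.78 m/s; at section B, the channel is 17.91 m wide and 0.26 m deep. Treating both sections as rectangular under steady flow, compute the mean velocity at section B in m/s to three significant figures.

Q = A₁V₁ = (12.85×0.41) × 0.78 = 4.109 m³/s
A₂ = 17.91 × 0.26 = 4.657 m²
V₂ = Q/A₂ = 4.109/4.657 = 0.8825 m/s

0.882 m/s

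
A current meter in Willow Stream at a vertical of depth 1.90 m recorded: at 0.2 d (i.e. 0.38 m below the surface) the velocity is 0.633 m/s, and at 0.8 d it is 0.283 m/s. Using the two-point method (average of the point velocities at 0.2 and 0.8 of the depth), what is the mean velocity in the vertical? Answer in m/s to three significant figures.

v̄ = (0.633 + 0.283) / 2 = 0.4580 m/s

0.458 m/s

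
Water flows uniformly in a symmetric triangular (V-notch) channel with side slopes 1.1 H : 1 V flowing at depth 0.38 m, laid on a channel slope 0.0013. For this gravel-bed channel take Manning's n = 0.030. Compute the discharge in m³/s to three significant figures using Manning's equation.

0.0516 m³/s

A = z·y² = 1.1×0.38² = 0.1588 m²
P = 2y√(1+z²) = 2×0.38×√(1+1.1²) = 1.130 m
R = A/P = 0.1588/1.130 = 0.1406 m
Q = (1/n)·A·R^(2/3)·S^(1/2) = (1/0.030) × 0.1588 × 0.1406^(2/3) × 0.0013^(1/2) = 0.05162 m³/s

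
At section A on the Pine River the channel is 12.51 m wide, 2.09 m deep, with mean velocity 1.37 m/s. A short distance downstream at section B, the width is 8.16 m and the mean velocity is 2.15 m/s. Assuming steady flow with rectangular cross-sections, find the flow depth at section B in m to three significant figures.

2.04 m

Q = A₁V₁ = (12.51×2.09) × 1.37 = 35.82 m³/s
d₂ = Q/(b₂ V₂) = 35.82/(8.16×2.15) = 2.042 m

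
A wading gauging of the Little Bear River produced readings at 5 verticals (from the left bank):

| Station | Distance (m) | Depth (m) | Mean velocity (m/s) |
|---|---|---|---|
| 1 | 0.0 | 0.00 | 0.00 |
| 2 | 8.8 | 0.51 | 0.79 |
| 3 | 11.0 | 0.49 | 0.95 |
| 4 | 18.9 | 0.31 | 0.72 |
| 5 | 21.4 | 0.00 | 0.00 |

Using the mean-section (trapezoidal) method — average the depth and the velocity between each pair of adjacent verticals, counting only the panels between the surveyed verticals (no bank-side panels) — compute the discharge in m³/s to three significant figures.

4.62 m³/s

Panel 1-2: Δb = 8.8 m, d̄ = (0.00+0.51)/2 = 0.255, v̄ = (0.00+0.79)/2 = 0.395 → q = 8.8×0.255×0.395 = 0.8864 m³/s
Panel 2-3: Δb = 2.2 m, d̄ = (0.51+0.49)/2 = 0.5, v̄ = (0.79+0.95)/2 = 0.87 → q = 2.2×0.5×0.87 = 0.9570 m³/s
Panel 3-4: Δb = 7.9 m, d̄ = (0.49+0.31)/2 = 0.4, v̄ = (0.95+0.72)/2 = 0.835 → q = 7.9×0.4×0.835 = 2.639 m³/s
Panel 4-5: Δb = 2.5 m, d̄ = (0.31+0.00)/2 = 0.155, v̄ = (0.72+0.00)/2 = 0.36 → q = 2.5×0.155×0.36 = 0.1395 m³/s
Q = Σ q = 4.621 m³/s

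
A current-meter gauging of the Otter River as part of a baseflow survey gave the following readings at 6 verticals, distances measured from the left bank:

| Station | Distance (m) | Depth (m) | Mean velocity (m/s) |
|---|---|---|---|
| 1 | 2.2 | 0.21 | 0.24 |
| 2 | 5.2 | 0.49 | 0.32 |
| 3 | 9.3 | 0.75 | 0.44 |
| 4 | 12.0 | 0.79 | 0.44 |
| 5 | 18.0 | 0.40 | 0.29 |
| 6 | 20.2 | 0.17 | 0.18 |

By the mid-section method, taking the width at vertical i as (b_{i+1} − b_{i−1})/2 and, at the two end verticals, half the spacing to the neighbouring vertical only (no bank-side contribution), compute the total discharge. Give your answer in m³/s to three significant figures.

w_1 = (5.2 − 2.2)/2 = 1.5 m; q_1 = 0.24 × 0.21 × 1.5 = 0.07560 m³/s
w_2 = (9.3 − 2.2)/2 = 3.55 m; q_2 = 0.32 × 0.49 × 3.55 = 0.5566 m³/s
w_3 = (12.0 − 5.2)/2 = 3.4 m; q_3 = 0.44 × 0.75 × 3.4 = 1.122 m³/s
w_4 = (18.0 − 9.3)/2 = 4.35 m; q_4 = 0.44 × 0.79 × 4.35 = 1.512 m³/s
w_5 = (20.2 − 12.0)/2 = 4.1 m; q_5 = 0.29 × 0.40 × 4.1 = 0.4756 m³/s
w_6 = (20.2 − 18.0)/2 = 1.1 m; q_6 = 0.18 × 0.17 × 1.1 = 0.03366 m³/s
Q = Σ qᵢ = 3.776 m³/s

3.78 m³/s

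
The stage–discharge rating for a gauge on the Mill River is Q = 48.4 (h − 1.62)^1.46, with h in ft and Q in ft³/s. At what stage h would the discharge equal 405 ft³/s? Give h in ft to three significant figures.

h − h₀ = (Q/C)^(1/b) = (405/48.4)^(1/1.46) = 4.285 ft
h = 1.62 + 4.285 = 5.905 ft

5.90 ft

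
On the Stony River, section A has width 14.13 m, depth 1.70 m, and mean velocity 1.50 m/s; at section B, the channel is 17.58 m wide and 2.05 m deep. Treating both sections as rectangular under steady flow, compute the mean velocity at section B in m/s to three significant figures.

1.00 m/s

Q = A₁V₁ = (14.13×1.70) × 1.50 = 36.03 m³/s
A₂ = 17.58 × 2.05 = 36.04 m²
V₂ = Q/A₂ = 36.03/36.04 = 0.9998 m/s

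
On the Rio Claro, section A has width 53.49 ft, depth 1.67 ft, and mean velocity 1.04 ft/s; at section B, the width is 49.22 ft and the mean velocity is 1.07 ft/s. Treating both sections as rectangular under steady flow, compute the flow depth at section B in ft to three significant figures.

1.76 ft

Q = A₁V₁ = (53.49×1.67) × 1.04 = 92.90 ft³/s
d₂ = Q/(b₂ V₂) = 92.90/(49.22×1.07) = 1.764 ft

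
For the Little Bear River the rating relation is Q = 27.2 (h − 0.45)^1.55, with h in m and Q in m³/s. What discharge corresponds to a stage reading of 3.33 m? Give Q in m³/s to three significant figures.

Q = 27.2 × (3.33 − 0.45)^1.55 = 27.2 × 2.88^1.55 = 140.2 m³/s

140 m³/s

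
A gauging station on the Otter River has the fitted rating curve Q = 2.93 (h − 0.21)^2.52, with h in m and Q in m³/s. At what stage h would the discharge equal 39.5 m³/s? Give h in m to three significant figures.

h − h₀ = (Q/C)^(1/b) = (39.5/2.93)^(1/2.52) = 2.807 m
h = 0.21 + 2.807 = 3.017 m

3.02 m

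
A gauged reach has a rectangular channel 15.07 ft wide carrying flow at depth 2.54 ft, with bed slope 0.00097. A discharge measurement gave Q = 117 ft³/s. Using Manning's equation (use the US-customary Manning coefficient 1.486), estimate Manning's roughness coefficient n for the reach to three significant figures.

A = b·y = 15.07 × 2.54 = 38.28 ft²
P = b + 2y = 15.07 + 2×2.54 = 20.15 ft
R = A/P = 38.28/20.15 = 1.900 ft
n = (1.486/Q)·A·R^(2/3)·S^(1/2) = (1.486/117) × 38.28 × 1.534 × 0.03114 = 0.02322

0.0232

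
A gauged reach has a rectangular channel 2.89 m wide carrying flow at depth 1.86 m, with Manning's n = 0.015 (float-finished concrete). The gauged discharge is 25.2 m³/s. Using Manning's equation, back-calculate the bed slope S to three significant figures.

0.00651

A = b·y = 2.89 × 1.86 = 5.375 m²
P = b + 2y = 2.89 + 2×1.86 = 6.610 m
R = A/P = 5.375/6.610 = 0.8132 m
S = (Q·n / (1·A·R^(2/3)))² = (25.2×0.015 / (1×5.375×0.8712))² = 0.006515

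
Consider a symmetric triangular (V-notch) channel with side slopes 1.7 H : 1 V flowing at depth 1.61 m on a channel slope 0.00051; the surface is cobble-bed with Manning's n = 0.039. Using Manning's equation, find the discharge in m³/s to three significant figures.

A = z·y² = 1.7×1.61² = 4.407 m²
P = 2y√(1+z²) = 2×1.61×√(1+1.7²) = 6.351 m
R = A/P = 4.407/6.351 = 0.6939 m
Q = (1/n)·A·R^(2/3)·S^(1/2) = (1/0.039) × 4.407 × 0.6939^(2/3) × 0.00051^(1/2) = 2.000 m³/s

2.00 m³/s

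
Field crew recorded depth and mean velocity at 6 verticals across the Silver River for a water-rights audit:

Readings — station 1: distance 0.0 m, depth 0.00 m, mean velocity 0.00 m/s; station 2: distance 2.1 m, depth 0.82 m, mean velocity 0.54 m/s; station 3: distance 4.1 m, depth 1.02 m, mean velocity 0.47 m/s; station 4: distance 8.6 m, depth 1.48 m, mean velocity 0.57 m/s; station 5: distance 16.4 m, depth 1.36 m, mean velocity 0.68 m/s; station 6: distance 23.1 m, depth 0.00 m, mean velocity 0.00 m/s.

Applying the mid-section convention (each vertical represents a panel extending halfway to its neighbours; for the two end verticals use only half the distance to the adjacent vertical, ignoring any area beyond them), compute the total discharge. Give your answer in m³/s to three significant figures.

w_2 = (4.1 − 0.0)/2 = 2.05 m; q_2 = 0.54 × 0.82 × 2.05 = 0.9077 m³/s
w_3 = (8.6 − 2.1)/2 = 3.25 m; q_3 = 0.47 × 1.02 × 3.25 = 1.558 m³/s
w_4 = (16.4 − 4.1)/2 = 6.15 m; q_4 = 0.57 × 1.48 × 6.15 = 5.188 m³/s
w_5 = (23.1 − 8.6)/2 = 7.25 m; q_5 = 0.68 × 1.36 × 7.25 = 6.705 m³/s
Stations 1, 6 contribute zero (depth or velocity is 0).
Q = Σ qᵢ = 14.36 m³/s

14.4 m³/s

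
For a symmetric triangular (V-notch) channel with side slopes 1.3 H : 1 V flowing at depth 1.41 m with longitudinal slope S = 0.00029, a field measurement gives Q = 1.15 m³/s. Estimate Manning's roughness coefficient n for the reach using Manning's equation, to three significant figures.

0.0260

A = z·y² = 1.3×1.41² = 2.585 m²
P = 2y√(1+z²) = 2×1.41×√(1+1.3²) = 4.625 m
R = A/P = 2.585/4.625 = 0.5588 m
n = (1/Q)·A·R^(2/3)·S^(1/2) = (1/1.15) × 2.585 × 0.6784 × 0.01703 = 0.02596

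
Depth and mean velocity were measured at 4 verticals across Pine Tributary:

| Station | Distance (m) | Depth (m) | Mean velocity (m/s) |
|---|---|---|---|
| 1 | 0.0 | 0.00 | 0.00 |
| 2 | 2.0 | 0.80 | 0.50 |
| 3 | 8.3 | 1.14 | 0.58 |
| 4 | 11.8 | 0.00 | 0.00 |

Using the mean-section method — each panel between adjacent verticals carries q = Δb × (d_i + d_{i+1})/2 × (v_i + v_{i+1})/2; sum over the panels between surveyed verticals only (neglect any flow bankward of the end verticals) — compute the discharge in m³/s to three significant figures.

Panel 1-2: Δb = 2 m, d̄ = (0.00+0.80)/2 = 0.4, v̄ = (0.00+0.50)/2 = 0.25 → q = 2×0.4×0.25 = 0.2000 m³/s
Panel 2-3: Δb = 6.3 m, d̄ = (0.80+1.14)/2 = 0.97, v̄ = (0.50+0.58)/2 = 0.54 → q = 6.3×0.97×0.54 = 3.300 m³/s
Panel 3-4: Δb = 3.5 m, d̄ = (1.14+0.00)/2 = 0.57, v̄ = (0.58+0.00)/2 = 0.29 → q = 3.5×0.57×0.29 = 0.5786 m³/s
Q = Σ q = 4.078 m³/s

4.08 m³/s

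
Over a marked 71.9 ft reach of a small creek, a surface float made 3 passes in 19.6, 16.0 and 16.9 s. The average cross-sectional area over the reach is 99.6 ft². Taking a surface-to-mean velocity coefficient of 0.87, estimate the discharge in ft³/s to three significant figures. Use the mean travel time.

t̄ = (19.6 + 16.0 + 16.9) / 3 = 17.5 s
v_surface = L / t̄ = 71.9 / 17.5 = 4.109 ft/s
v_mean = 0.87 × 4.109 = 3.574 ft/s
Q = A × v_mean = 99.6 × 3.574 = 356.0 ft³/s

356 ft³/s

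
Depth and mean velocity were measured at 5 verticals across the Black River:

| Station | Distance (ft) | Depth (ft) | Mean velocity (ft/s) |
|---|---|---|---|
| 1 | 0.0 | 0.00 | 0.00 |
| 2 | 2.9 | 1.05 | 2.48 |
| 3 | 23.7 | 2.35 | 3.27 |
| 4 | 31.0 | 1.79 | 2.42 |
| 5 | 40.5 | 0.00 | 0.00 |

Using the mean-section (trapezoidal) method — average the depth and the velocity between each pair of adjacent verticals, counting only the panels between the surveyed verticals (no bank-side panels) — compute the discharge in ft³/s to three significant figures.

Panel 1-2: Δb = 2.9 ft, d̄ = (0.00+1.05)/2 = 0.525, v̄ = (0.00+2.48)/2 = 1.24 → q = 2.9×0.525×1.24 = 1.888 ft³/s
Panel 2-3: Δb = 20.8 ft, d̄ = (1.05+2.35)/2 = 1.7, v̄ = (2.48+3.27)/2 = 2.875 → q = 20.8×1.7×2.875 = 101.7 ft³/s
Panel 3-4: Δb = 7.3 ft, d̄ = (2.35+1.79)/2 = 2.07, v̄ = (3.27+2.42)/2 = 2.845 → q = 7.3×2.07×2.845 = 42.99 ft³/s
Panel 4-5: Δb = 9.5 ft, d̄ = (1.79+0.00)/2 = 0.895, v̄ = (2.42+0.00)/2 = 1.21 → q = 9.5×0.895×1.21 = 10.29 ft³/s
Q = Σ q = 156.8 ft³/s

157 ft³/s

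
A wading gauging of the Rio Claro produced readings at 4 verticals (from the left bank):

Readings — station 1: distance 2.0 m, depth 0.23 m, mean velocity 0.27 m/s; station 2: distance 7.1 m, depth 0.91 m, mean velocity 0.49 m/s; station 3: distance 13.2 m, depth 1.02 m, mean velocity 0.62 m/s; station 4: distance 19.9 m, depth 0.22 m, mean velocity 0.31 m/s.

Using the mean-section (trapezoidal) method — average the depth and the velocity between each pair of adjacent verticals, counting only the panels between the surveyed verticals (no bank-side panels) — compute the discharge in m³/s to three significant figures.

Panel 1-2: Δb = 5.1 m, d̄ = (0.23+0.91)/2 = 0.57, v̄ = (0.27+0.49)/2 = 0.38 → q = 5.1×0.57×0.38 = 1.105 m³/s
Panel 2-3: Δb = 6.1 m, d̄ = (0.91+1.02)/2 = 0.965, v̄ = (0.49+0.62)/2 = 0.555 → q = 6.1×0.965×0.555 = 3.267 m³/s
Panel 3-4: Δb = 6.7 m, d̄ = (1.02+0.22)/2 = 0.62, v̄ = (0.62+0.31)/2 = 0.465 → q = 6.7×0.62×0.465 = 1.932 m³/s
Q = Σ q = 6.303 m³/s

6.30 m³/s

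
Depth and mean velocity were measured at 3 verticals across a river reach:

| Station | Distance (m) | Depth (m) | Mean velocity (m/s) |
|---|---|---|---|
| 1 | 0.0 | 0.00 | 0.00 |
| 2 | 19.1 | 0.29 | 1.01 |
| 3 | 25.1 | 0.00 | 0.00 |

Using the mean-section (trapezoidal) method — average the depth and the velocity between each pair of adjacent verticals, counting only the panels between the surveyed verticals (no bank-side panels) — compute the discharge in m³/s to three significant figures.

Panel 1-2: Δb = 19.1 m, d̄ = (0.00+0.29)/2 = 0.145, v̄ = (0.00+1.01)/2 = 0.505 → q = 19.1×0.145×0.505 = 1.399 m³/s
Panel 2-3: Δb = 6 m, d̄ = (0.29+0.00)/2 = 0.145, v̄ = (1.01+0.00)/2 = 0.505 → q = 6×0.145×0.505 = 0.4394 m³/s
Q = Σ q = 1.838 m³/s

1.84 m³/s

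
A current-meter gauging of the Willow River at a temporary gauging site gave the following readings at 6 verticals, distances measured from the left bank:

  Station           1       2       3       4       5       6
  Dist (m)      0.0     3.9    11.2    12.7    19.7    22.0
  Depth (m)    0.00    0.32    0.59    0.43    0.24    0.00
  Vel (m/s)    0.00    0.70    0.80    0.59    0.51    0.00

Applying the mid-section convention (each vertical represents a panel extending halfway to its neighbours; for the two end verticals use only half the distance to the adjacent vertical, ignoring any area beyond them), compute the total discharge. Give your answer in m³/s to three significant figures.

4.98 m³/s

w_2 = (11.2 − 0.0)/2 = 5.6 m; q_2 = 0.70 × 0.32 × 5.6 = 1.254 m³/s
w_3 = (12.7 − 3.9)/2 = 4.4 m; q_3 = 0.80 × 0.59 × 4.4 = 2.077 m³/s
w_4 = (19.7 − 11.2)/2 = 4.25 m; q_4 = 0.59 × 0.43 × 4.25 = 1.078 m³/s
w_5 = (22.0 − 12.7)/2 = 4.65 m; q_5 = 0.51 × 0.24 × 4.65 = 0.5692 m³/s
Stations 1, 6 contribute zero (depth or velocity is 0).
Q = Σ qᵢ = 4.979 m³/s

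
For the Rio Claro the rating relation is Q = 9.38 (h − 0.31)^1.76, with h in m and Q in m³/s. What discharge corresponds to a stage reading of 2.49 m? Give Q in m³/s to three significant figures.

Q = 9.38 × (2.49 − 0.31)^1.76 = 9.38 × 2.18^1.76 = 36.97 m³/s

37.0 m³/s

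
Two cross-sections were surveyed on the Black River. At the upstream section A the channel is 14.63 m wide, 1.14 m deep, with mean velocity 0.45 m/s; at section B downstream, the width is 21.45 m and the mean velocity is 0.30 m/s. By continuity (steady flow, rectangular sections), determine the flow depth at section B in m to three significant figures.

1.17 m

Q = A₁V₁ = (14.63×1.14) × 0.45 = 7.505 m³/s
d₂ = Q/(b₂ V₂) = 7.505/(21.45×0.30) = 1.166 m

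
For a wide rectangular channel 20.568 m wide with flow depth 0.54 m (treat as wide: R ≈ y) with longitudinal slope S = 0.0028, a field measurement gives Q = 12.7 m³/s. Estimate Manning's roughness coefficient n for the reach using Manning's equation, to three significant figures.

0.0307

A = b·y = 20.568 × 0.54 = 11.11 m²
Wide channel: R ≈ y = 0.54 m
n = (1/Q)·A·R^(2/3)·S^(1/2) = (1/12.7) × 11.11 × 0.6631 × 0.05292 = 0.03069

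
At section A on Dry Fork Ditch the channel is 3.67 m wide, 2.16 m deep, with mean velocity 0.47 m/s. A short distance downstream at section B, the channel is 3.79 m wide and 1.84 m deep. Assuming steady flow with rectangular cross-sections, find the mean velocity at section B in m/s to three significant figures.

Q = A₁V₁ = (3.67×2.16) × 0.47 = 3.726 m³/s
A₂ = 3.79 × 1.84 = 6.974 m²
V₂ = Q/A₂ = 3.726/6.974 = 0.5343 m/s

0.534 m/s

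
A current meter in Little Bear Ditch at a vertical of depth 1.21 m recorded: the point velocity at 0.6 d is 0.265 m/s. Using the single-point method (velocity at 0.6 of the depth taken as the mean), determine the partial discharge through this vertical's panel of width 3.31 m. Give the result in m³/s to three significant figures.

1.06 m³/s

v̄ = v₀.₆ = 0.265 m/s
q = v̄ × d × w = 0.2650 × 1.21 × 3.31 = 1.061 m³/s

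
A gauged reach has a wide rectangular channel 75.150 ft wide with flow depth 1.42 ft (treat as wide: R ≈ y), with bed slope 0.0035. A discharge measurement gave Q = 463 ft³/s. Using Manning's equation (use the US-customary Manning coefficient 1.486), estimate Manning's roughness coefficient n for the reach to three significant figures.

A = b·y = 75.150 × 1.42 = 106.7 ft²
Wide channel: R ≈ y = 1.42 ft
n = (1.486/Q)·A·R^(2/3)·S^(1/2) = (1.486/463) × 106.7 × 1.263 × 0.05916 = 0.02560

0.0256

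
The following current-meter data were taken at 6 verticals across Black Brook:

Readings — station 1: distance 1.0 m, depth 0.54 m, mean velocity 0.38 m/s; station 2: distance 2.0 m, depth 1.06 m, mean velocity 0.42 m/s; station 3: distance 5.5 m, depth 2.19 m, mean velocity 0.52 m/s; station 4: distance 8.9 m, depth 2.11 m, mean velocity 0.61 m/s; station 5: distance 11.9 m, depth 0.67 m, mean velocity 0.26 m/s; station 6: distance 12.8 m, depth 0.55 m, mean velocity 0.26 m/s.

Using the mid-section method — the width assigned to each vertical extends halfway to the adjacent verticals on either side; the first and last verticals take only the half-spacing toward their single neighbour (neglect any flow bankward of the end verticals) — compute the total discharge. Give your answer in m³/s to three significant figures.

9.56 m³/s

w_1 = (2.0 − 1.0)/2 = 0.5 m; q_1 = 0.38 × 0.54 × 0.5 = 0.1026 m³/s
w_2 = (5.5 − 1.0)/2 = 2.25 m; q_2 = 0.42 × 1.06 × 2.25 = 1.002 m³/s
w_3 = (8.9 − 2.0)/2 = 3.45 m; q_3 = 0.52 × 2.19 × 3.45 = 3.929 m³/s
w_4 = (11.9 − 5.5)/2 = 3.2 m; q_4 = 0.61 × 2.11 × 3.2 = 4.119 m³/s
w_5 = (12.8 − 8.9)/2 = 1.95 m; q_5 = 0.26 × 0.67 × 1.95 = 0.3397 m³/s
w_6 = (12.8 − 11.9)/2 = 0.45 m; q_6 = 0.26 × 0.55 × 0.45 = 0.06435 m³/s
Q = Σ qᵢ = 9.556 m³/s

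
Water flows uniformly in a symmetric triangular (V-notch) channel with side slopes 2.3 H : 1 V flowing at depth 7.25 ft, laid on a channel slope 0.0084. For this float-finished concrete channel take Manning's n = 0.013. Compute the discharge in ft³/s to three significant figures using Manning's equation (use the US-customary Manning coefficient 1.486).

A = z·y² = 2.3×7.25² = 120.9 ft²
P = 2y√(1+z²) = 2×7.25×√(1+2.3²) = 36.37 ft
R = A/P = 120.9/36.37 = 3.324 ft
Q = (1.486/n)·A·R^(2/3)·S^(1/2) = (1.486/0.013) × 120.9 × 3.324^(2/3) × 0.0084^(1/2) = 2821 ft³/s

2820 ft³/s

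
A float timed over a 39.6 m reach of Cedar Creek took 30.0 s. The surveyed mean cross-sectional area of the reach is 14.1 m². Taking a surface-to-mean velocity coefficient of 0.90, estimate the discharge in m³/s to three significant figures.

v_surface = L / t̄ = 39.6 / 30 = 1.320 m/s
v_mean = 0.90 × 1.320 = 1.188 m/s
Q = A × v_mean = 14.1 × 1.188 = 16.75 m³/s

16.8 m³/s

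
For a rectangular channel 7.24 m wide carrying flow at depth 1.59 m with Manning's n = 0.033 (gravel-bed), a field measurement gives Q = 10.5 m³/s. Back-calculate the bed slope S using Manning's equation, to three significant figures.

A = b·y = 7.24 × 1.59 = 11.51 m²
P = b + 2y = 7.24 + 2×1.59 = 10.42 m
R = A/P = 11.51/10.42 = 1.105 m
S = (Q·n / (1·A·R^(2/3)))² = (10.5×0.033 / (1×11.51×1.069))² = 0.0007933

0.000793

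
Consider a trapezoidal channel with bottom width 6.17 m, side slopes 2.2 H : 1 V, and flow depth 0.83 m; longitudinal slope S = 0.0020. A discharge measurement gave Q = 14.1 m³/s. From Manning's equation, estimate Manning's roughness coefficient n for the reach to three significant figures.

0.0158

A = (b + z·y)·y = (6.17 + 2.2×0.83)×0.83 = 6.637 m²
P = b + 2y√(1+z²) = 6.17 + 2×0.83×√(1+2.2²) = 10.18 m
R = A/P = 6.637/10.18 = 0.6518 m
n = (1/Q)·A·R^(2/3)·S^(1/2) = (1/14.1) × 6.637 × 0.7518 × 0.04472 = 0.01582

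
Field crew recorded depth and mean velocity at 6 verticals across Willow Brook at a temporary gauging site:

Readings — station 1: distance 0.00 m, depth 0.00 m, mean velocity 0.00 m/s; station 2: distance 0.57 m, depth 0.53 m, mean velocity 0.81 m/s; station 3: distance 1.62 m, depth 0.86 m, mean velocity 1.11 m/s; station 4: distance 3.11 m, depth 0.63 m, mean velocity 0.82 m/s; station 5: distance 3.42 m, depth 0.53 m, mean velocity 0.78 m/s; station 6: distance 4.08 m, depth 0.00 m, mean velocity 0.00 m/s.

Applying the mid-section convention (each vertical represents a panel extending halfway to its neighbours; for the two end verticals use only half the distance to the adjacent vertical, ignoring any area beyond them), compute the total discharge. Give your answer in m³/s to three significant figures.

w_2 = (1.62 − 0.00)/2 = 0.81 m; q_2 = 0.81 × 0.53 × 0.81 = 0.3477 m³/s
w_3 = (3.11 − 0.57)/2 = 1.27 m; q_3 = 1.11 × 0.86 × 1.27 = 1.212 m³/s
w_4 = (3.42 − 1.62)/2 = 0.9 m; q_4 = 0.82 × 0.63 × 0.9 = 0.4649 m³/s
w_5 = (4.08 − 3.11)/2 = 0.485 m; q_5 = 0.78 × 0.53 × 0.485 = 0.2005 m³/s
Stations 1, 6 contribute zero (depth or velocity is 0).
Q = Σ qᵢ = 2.226 m³/s

2.23 m³/s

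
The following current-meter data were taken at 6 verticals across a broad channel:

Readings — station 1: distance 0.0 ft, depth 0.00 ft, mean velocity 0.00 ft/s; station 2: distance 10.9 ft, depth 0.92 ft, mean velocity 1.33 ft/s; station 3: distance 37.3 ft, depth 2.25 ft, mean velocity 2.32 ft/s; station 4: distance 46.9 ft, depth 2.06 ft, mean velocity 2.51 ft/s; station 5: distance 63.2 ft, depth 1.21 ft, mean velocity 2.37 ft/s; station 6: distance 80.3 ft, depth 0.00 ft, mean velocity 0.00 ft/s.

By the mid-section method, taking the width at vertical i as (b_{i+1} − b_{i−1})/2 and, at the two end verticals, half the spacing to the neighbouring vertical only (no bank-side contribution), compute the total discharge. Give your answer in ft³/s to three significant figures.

232 ft³/s

w_2 = (37.3 − 0.0)/2 = 18.65 ft; q_2 = 1.33 × 0.92 × 18.65 = 22.82 ft³/s
w_3 = (46.9 − 10.9)/2 = 18 ft; q_3 = 2.32 × 2.25 × 18 = 93.96 ft³/s
w_4 = (63.2 − 37.3)/2 = 12.95 ft; q_4 = 2.51 × 2.06 × 12.95 = 66.96 ft³/s
w_5 = (80.3 − 46.9)/2 = 16.7 ft; q_5 = 2.37 × 1.21 × 16.7 = 47.89 ft³/s
Stations 1, 6 contribute zero (depth or velocity is 0).
Q = Σ qᵢ = 231.6 ft³/s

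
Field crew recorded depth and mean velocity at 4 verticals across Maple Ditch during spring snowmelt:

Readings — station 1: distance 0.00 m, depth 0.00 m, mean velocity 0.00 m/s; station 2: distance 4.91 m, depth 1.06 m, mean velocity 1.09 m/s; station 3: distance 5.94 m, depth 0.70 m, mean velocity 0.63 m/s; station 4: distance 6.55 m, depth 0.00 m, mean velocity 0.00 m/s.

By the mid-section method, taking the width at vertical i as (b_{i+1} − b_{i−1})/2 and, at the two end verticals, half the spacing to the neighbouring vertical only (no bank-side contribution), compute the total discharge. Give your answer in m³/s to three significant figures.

3.79 m³/s

w_2 = (5.94 − 0.00)/2 = 2.97 m; q_2 = 1.09 × 1.06 × 2.97 = 3.432 m³/s
w_3 = (6.55 − 4.91)/2 = 0.82 m; q_3 = 0.63 × 0.70 × 0.82 = 0.3616 m³/s
Stations 1, 4 contribute zero (depth or velocity is 0).
Q = Σ qᵢ = 3.793 m³/s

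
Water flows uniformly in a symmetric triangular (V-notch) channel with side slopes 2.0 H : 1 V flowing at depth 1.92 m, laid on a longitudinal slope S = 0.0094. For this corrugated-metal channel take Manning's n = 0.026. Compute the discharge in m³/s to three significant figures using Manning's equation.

24.8 m³/s

A = z·y² = 2.0×1.92² = 7.373 m²
P = 2y√(1+z²) = 2×1.92×√(1+2.0²) = 8.587 m
R = A/P = 7.373/8.587 = 0.8587 m
Q = (1/n)·A·R^(2/3)·S^(1/2) = (1/0.026) × 7.373 × 0.8587^(2/3) × 0.0094^(1/2) = 24.84 m³/s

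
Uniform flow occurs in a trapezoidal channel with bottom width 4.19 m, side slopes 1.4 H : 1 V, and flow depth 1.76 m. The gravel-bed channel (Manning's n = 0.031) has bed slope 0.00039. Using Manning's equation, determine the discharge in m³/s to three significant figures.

8.16 m³/s

A = (b + z·y)·y = (4.19 + 1.4×1.76)×1.76 = 11.71 m²
P = b + 2y√(1+z²) = 4.19 + 2×1.76×√(1+1.4²) = 10.25 m
R = A/P = 11.71/10.25 = 1.143 m
Q = (1/n)·A·R^(2/3)·S^(1/2) = (1/0.031) × 11.71 × 1.143^(2/3) × 0.00039^(1/2) = 8.156 m³/s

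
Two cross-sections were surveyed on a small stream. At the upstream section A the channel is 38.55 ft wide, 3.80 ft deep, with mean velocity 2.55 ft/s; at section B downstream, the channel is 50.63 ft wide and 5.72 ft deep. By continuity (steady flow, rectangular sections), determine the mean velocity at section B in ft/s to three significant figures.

Q = A₁V₁ = (38.55×3.80) × 2.55 = 373.5 ft³/s
A₂ = 50.63 × 5.72 = 289.6 ft²
V₂ = Q/A₂ = 373.5/289.6 = 1.290 ft/s

1.29 ft/s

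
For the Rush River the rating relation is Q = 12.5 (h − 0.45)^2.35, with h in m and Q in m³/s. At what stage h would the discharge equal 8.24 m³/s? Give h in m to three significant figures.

1.29 m

h − h₀ = (Q/C)^(1/b) = (8.24/12.5)^(1/2.35) = 0.8375 m
h = 0.45 + 0.8375 = 1.288 m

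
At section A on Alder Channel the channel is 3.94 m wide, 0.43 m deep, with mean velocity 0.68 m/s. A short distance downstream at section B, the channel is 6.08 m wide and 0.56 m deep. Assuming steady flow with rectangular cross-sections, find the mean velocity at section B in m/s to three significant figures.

0.338 m/s

Q = A₁V₁ = (3.94×0.43) × 0.68 = 1.152 m³/s
A₂ = 6.08 × 0.56 = 3.405 m²
V₂ = Q/A₂ = 1.152/3.405 = 0.3384 m/s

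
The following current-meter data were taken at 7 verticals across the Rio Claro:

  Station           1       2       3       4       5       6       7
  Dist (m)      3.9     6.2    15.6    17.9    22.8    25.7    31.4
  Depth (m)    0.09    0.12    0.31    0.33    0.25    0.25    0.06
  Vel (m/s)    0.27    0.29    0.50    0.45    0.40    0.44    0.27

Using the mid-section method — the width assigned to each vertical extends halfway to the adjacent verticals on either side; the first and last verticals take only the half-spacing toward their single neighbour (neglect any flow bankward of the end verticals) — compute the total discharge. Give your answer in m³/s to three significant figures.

2.58 m³/s

w_1 = (6.2 − 3.9)/2 = 1.15 m; q_1 = 0.27 × 0.09 × 1.15 = 0.02795 m³/s
w_2 = (15.6 − 3.9)/2 = 5.85 m; q_2 = 0.29 × 0.12 × 5.85 = 0.2036 m³/s
w_3 = (17.9 − 6.2)/2 = 5.85 m; q_3 = 0.50 × 0.31 × 5.85 = 0.9068 m³/s
w_4 = (22.8 − 15.6)/2 = 3.6 m; q_4 = 0.45 × 0.33 × 3.6 = 0.5346 m³/s
w_5 = (25.7 − 17.9)/2 = 3.9 m; q_5 = 0.40 × 0.25 × 3.9 = 0.3900 m³/s
w_6 = (31.4 − 22.8)/2 = 4.3 m; q_6 = 0.44 × 0.25 × 4.3 = 0.4730 m³/s
w_7 = (31.4 − 25.7)/2 = 2.85 m; q_7 = 0.27 × 0.06 × 2.85 = 0.04617 m³/s
Q = Σ qᵢ = 2.582 m³/s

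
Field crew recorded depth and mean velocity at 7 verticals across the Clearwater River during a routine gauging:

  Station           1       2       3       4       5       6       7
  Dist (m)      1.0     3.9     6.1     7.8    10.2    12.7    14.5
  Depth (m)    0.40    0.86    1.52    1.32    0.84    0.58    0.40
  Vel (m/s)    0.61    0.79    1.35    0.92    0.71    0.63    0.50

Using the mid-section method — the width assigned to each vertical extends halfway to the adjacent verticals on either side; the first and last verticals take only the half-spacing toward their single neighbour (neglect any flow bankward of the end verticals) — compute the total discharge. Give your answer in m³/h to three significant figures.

39600 m³/h

w_1 = (3.9 − 1.0)/2 = 1.45 m; q_1 = 0.61 × 0.40 × 1.45 = 0.3538 m³/s
w_2 = (6.1 − 1.0)/2 = 2.55 m; q_2 = 0.79 × 0.86 × 2.55 = 1.732 m³/s
w_3 = (7.8 − 3.9)/2 = 1.95 m; q_3 = 1.35 × 1.52 × 1.95 = 4.001 m³/s
w_4 = (10.2 − 6.1)/2 = 2.05 m; q_4 = 0.92 × 1.32 × 2.05 = 2.490 m³/s
w_5 = (12.7 − 7.8)/2 = 2.45 m; q_5 = 0.71 × 0.84 × 2.45 = 1.461 m³/s
w_6 = (14.5 − 10.2)/2 = 2.15 m; q_6 = 0.63 × 0.58 × 2.15 = 0.7856 m³/s
w_7 = (14.5 − 12.7)/2 = 0.9 m; q_7 = 0.50 × 0.40 × 0.9 = 0.1800 m³/s
Q = Σ qᵢ = 11.00 m³/s
= 11.00 × 3600 = 39610 m³/h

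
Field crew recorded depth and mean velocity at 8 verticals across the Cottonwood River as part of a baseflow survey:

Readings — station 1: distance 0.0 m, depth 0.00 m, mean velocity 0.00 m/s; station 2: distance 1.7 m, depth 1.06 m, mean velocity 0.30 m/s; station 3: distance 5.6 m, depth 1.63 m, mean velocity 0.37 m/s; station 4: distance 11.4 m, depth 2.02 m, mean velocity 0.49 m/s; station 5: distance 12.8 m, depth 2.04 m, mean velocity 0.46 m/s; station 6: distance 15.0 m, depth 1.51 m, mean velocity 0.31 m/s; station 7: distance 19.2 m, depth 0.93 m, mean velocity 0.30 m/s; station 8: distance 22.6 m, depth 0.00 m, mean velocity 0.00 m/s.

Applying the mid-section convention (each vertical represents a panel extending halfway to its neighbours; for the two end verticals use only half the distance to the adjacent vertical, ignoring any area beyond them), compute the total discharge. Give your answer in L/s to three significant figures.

11600 L/s

w_2 = (5.6 − 0.0)/2 = 2.8 m; q_2 = 0.30 × 1.06 × 2.8 = 0.8904 m³/s
w_3 = (11.4 − 1.7)/2 = 4.85 m; q_3 = 0.37 × 1.63 × 4.85 = 2.925 m³/s
w_4 = (12.8 − 5.6)/2 = 3.6 m; q_4 = 0.49 × 2.02 × 3.6 = 3.563 m³/s
w_5 = (15.0 − 11.4)/2 = 1.8 m; q_5 = 0.46 × 2.04 × 1.8 = 1.689 m³/s
w_6 = (19.2 − 12.8)/2 = 3.2 m; q_6 = 0.31 × 1.51 × 3.2 = 1.498 m³/s
w_7 = (22.6 − 15.0)/2 = 3.8 m; q_7 = 0.30 × 0.93 × 3.8 = 1.060 m³/s
Stations 1, 8 contribute zero (depth or velocity is 0).
Q = Σ qᵢ = 11.63 m³/s
= 11.63 × 1000 = 11630 L/s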